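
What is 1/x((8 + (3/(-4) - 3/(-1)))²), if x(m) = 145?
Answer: 1/145 ≈ 0.0068966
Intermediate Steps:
1/x((8 + (3/(-4) - 3/(-1)))²) = 1/145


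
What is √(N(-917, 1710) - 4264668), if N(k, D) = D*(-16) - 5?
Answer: I*√4292033 ≈ 2071.7*I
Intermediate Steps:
N(k, D) = -5 - 16*D (N(k, D) = -16*D - 5 = -5 - 16*D)
√(N(-917, 1710) - 4264668) = √((-5 - 16*1710) - 4264668) = √((-5 - 27360) - 4264668) = √(-27365 - 4264668) = √(-4292033) = I*√4292033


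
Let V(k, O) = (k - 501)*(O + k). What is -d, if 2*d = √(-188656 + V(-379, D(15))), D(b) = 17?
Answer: -2*√8119 ≈ -180.21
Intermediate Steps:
V(k, O) = (-501 + k)*(O + k)
d = 2*√8119 (d = √(-188656 + ((-379)² - 501*17 - 501*(-379) + 17*(-379)))/2 = √(-188656 + (143641 - 8517 + 189879 - 6443))/2 = √(-188656 + 318560)/2 = √129904/2 = (4*√8119)/2 = 2*√8119 ≈ 180.21)
-d = -2*√8119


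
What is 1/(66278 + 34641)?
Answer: 1/100919 ≈ 9.9089e-6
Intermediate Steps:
1/(66278 + 34641) = 1/100919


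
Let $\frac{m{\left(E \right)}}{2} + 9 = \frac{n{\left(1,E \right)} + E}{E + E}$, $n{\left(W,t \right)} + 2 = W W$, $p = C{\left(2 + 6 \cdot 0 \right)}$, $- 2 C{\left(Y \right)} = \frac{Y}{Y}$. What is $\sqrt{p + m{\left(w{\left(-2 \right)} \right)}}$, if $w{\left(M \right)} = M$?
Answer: $i \sqrt{17} \approx 4.1231 i$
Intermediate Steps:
$C{\left(Y \right)} = - \frac{1}{2}$ ($C{\left(Y \right)} = - \frac{Y \frac{1}{Y}}{2} = \left(- \frac{1}{2}\right) 1 = - \frac{1}{2}$)
$p = - \frac{1}{2} \approx -0.5$
$n{\left(W,t \right)} = -2 + W^{2}$ ($n{\left(W,t \right)} = -2 + W W = -2 + W^{2}$)
$m{\left(E \right)} = -18 + \frac{-1 + E}{E}$ ($m{\left(E \right)} = -18 + 2 \frac{\left(-2 + 1^{2}\right) + E}{E + E} = -18 + 2 \frac{\left(-2 + 1\right) + E}{2 E} = -18 + 2 \left(-1 + E\right) \frac{1}{2 E} = -18 + 2 \frac{-1 + E}{2 E} = -18 + \frac{-1 + E}{E}$)
$\sqrt{p + m{\left(w{\left(-2 \right)} \right)}} = \sqrt{- \frac{1}{2} - \frac{33}{2}} = \sqrt{-17} = i \sqrt{17}$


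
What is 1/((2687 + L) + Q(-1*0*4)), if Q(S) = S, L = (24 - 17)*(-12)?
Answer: 1/2603 ≈ 0.00038417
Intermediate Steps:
L = -84 (L = 7*(-12) = -84)
1/((2687 + L) + Q(-1*0*4)) = 1/((2687 - 84) - 1*0*4) = 1/(2603 + 0*4) = 1/(2603 + 0) = 1/2603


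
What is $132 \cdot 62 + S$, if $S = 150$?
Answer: $8334$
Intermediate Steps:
$132 \cdot 62 + S = 132 \cdot 62 + 150 = 8184 + 150 = 8334$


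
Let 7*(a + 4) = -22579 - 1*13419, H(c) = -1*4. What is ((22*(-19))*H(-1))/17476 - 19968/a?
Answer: 312870106/78698797 ≈ 3.9755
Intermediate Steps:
H(c) = -4
a = -36026/7 (a = -4 + (-22579 - 1*13419)/7 = -4 + (-22579 - 13419)/7 = -4 + (⅐)*(-35998) = -4 - 35998/7 = -36026/7 ≈ -5146.6)
((22*(-19))*H(-1))/17476 - 19968/a = ((22*(-19))*(-4))/17476 - 19968/(-36026/7) = -418*(-4)*(1/17476) - 19968*(-7/36026) = 1672*(1/17476) + 69888/18013 = 418/4369 + 69888/18013 = 312870106/78698797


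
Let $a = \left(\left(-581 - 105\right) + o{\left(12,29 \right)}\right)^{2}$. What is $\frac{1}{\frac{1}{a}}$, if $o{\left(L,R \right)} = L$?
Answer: $454276$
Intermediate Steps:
$a = 454276$ ($a = \left(\left(-581 - 105\right) + 12\right)^{2} = \left(-686 + 12\right)^{2} = \left(-674\right)^{2} = 454276$)
$\frac{1}{\frac{1}{a}} = \frac{1}{\frac{1}{454276}} = 454276$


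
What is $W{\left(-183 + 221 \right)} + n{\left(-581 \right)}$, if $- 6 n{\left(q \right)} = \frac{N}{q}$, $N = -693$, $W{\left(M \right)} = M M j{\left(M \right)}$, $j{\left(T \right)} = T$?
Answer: $\frac{9108719}{166} \approx 54872.0$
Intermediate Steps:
$W{\left(M \right)} = M^{3}$ ($W{\left(M \right)} = M M M = M^{2} M = M^{3}$)
$n{\left(q \right)} = \frac{231}{2 q}$ ($n{\left(q \right)} = - \frac{\left(-693\right) \frac{1}{q}}{6} = \frac{231}{2 q}$)
$W{\left(-183 + 221 \right)} + n{\left(-581 \right)} = \left(-183 + 221\right)^{3} + \frac{231}{2 \left(-581\right)} = 38^{3} + \frac{231}{2} \left(- \frac{1}{581}\right) = 54872 - \frac{33}{166} = \frac{9108719}{166}$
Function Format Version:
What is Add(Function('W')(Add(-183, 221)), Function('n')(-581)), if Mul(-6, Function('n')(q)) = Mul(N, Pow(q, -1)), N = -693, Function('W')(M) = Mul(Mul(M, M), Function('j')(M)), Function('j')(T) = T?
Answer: Rational(9108719, 166) ≈ 54872.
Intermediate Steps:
Function('W')(M) = Pow(M, 3) (Function('W')(M) = Mul(Mul(M, M), M) = Mul(Pow(M, 2), M) = Pow(M, 3))
Function('n')(q) = Mul(Rational(231, 2), Pow(q, -1)) (Function('n')(q) = Mul(Rational(-1, 6), Mul(-693, Pow(q, -1))) = Mul(Rational(231, 2), Pow(q, -1)))
Add(Function('W')(Add(-183, 221)), Function('n')(-581)) = Add(Pow(Add(-183, 221), 3), Mul(Rational(231, 2), Pow(-581, -1))) = Add(Pow(38, 3), Mul(Rational(231, 2), Rational(-1, 581))) = Add(54872, Rational(-33, 166)) = Rational(9108719, 166)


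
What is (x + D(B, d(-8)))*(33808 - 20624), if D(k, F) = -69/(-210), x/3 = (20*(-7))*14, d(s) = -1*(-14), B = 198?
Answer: -2713115584/35 ≈ -7.7518e+7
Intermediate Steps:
d(s) = 14
x = -5880 (x = 3*((20*(-7))*14) = 3*(-140*14) = 3*(-1960) = -5880)
D(k, F) = 23/70 (D(k, F) = -69*(-1/210) = 23/70)
(x + D(B, d(-8)))*(33808 - 20624) = (-5880 + 23/70)*(33808 - 20624) = -411577/70*13184 = -2713115584/35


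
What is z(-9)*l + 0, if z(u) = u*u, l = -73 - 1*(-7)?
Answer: -5346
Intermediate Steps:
l = -66 (l = -73 + 7 = -66)
z(u) = u**2
z(-9)*l + 0 = (-9)**2*(-66) + 0 = 81*(-66) + 0 = -5346 + 0 = -5346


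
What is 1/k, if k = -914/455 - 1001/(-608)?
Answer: -276640/100257 ≈ -2.7593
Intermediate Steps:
k = -100257/276640 (k = (1/455)*(-914) - 1001*(-1/608) = -914/455 + 1001/608 = -100257/276640 ≈ -0.36241)
1/k = 1/(-100257/276640) = -276640/100257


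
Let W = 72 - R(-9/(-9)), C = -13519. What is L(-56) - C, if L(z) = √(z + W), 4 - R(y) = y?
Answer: 13519 + √13 ≈ 13523.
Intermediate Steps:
R(y) = 4 - y
W = 69 (W = 72 - (4 - (-9)/(-9)) = 72 - (4 - (-9)*(-1)/9) = 72 - (4 - 1*1) = 72 - (4 - 1) = 72 - 1*3 = 72 - 3 = 69)
L(z) = √(69 + z) (L(z) = √(z + 69) = √(69 + z))
L(-56) - C = √(69 - 56) - 1*(-13519) = √13 + 13519 = 13519 + √13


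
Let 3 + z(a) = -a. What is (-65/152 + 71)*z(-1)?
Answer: -10727/76 ≈ -141.14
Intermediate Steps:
z(a) = -3 - a
(-65/152 + 71)*z(-1) = (-65/152 + 71)*(-3 - 1*(-1)) = (-65*1/152 + 71)*(-3 + 1) = (-65/152 + 71)*(-2) = (10727/152)*(-2) = -10727/76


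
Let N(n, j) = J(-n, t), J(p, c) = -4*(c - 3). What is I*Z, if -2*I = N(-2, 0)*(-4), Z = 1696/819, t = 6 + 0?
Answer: -13568/273 ≈ -49.700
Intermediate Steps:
t = 6
J(p, c) = 12 - 4*c (J(p, c) = -4*(-3 + c) = 12 - 4*c)
Z = 1696/819 (Z = 1696*(1/819) = 1696/819 ≈ 2.0708)
N(n, j) = -12 (N(n, j) = 12 - 4*6 = 12 - 24 = -12)
I = -24 (I = -(-6)*(-4) = -½*48 = -24)
I*Z = -24*1696/819 = -13568/273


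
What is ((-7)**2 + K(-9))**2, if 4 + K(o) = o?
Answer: 1296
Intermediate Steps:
K(o) = -4 + o
((-7)**2 + K(-9))**2 = ((-7)**2 + (-4 - 9))**2 = (49 - 13)**2 = 36**2 = 1296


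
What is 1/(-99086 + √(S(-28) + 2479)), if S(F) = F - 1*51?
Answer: -49543/4909016498 - 5*√6/2454508249 ≈ -1.0097e-5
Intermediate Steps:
S(F) = -51 + F (S(F) = F - 51 = -51 + F)
1/(-99086 + √(S(-28) + 2479)) = 1/(-99086 + √((-51 - 28) + 2479)) = 1/(-99086 + √(-79 + 2479)) = 1/(-99086 + √2400) = 1/(-99086 + 20*√6)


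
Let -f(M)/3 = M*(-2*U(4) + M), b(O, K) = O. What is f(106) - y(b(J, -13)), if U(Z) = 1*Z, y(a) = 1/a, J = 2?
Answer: -62329/2 ≈ -31165.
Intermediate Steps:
U(Z) = Z
f(M) = -3*M*(-8 + M) (f(M) = -3*M*(-2*4 + M) = -3*M*(-8 + M))
f(106) - y(b(J, -13)) = 3*106*(8 - 1*106) - 1/2 = 3*106*(8 - 106) - 1*1/2 = 3*106*(-98) - 1/2 = -31164 - 1/2 = -62329/2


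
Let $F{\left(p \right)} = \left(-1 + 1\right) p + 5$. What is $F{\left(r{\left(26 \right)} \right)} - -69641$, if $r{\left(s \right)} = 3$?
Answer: $69646$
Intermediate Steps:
$F{\left(p \right)} = 5$ ($F{\left(p \right)} = 0 p + 5 = 0 + 5 = 5$)
$F{\left(r{\left(26 \right)} \right)} - -69641 = 5 - -69641 = 5 + 69641 = 69646$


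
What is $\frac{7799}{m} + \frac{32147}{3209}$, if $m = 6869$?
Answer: $\frac{245844734}{22042621} \approx 11.153$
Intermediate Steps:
$\frac{7799}{m} + \frac{32147}{3209} = \frac{7799}{6869} + \frac{32147}{3209} = \frac{245844734}{22042621}$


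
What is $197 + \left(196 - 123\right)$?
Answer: $270$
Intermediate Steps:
$197 + \left(196 - 123\right) = 197 + 73 = 270$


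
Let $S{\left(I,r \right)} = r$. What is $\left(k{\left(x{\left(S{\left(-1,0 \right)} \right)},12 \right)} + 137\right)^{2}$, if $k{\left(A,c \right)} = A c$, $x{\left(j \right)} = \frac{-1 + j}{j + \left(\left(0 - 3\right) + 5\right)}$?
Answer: $17161$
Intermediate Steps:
$x{\left(j \right)} = \frac{-1 + j}{2 + j}$ ($x{\left(j \right)} = \frac{-1 + j}{j + \left(-3 + 5\right)} = \frac{-1 + j}{j + 2} = \frac{-1 + j}{2 + j}$)
$\left(k{\left(x{\left(S{\left(-1,0 \right)} \right)},12 \right)} + 137\right)^{2} = \left(\frac{-1 + 0}{2 + 0} \cdot 12 + 137\right)^{2} = \left(\frac{1}{2} \left(-1\right) 12 + 137\right)^{2} = \left(\left(- \frac{1}{2}\right) 12 + 137\right)^{2} = \left(-6 + 137\right)^{2} = 131^{2} = 17161$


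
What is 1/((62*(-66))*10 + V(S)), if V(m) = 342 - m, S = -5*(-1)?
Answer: -1/40583 ≈ -2.4641e-5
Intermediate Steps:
S = 5
1/((62*(-66))*10 + V(S)) = 1/((62*(-66))*10 + (342 - 1*5)) = 1/(-4092*10 + (342 - 5)) = 1/(-40920 + 337) = 1/(-40583) = -1/40583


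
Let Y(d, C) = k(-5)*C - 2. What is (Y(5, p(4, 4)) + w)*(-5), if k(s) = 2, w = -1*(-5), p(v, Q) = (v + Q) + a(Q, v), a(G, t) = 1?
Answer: -105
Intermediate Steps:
p(v, Q) = 1 + Q + v (p(v, Q) = (v + Q) + 1 = (Q + v) + 1 = 1 + Q + v)
w = 5
Y(d, C) = -2 + 2*C (Y(d, C) = 2*C - 2 = -2 + 2*C)
(Y(5, p(4, 4)) + w)*(-5) = ((-2 + 2*(1 + 4 + 4)) + 5)*(-5) = ((-2 + 2*9) + 5)*(-5) = ((-2 + 18) + 5)*(-5) = (16 + 5)*(-5) = 21*(-5) = -105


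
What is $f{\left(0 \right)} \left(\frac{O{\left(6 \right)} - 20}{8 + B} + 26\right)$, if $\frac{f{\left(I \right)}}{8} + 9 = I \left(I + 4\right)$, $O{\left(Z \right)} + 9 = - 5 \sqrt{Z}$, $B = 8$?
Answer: $- \frac{3483}{2} + \frac{45 \sqrt{6}}{2} \approx -1686.4$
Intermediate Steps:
$O{\left(Z \right)} = -9 - 5 \sqrt{Z}$
$f{\left(I \right)} = -72 + 8 I \left(4 + I\right)$ ($f{\left(I \right)} = -72 + 8 I \left(I + 4\right) = -72 + 8 I \left(4 + I\right)$)
$f{\left(0 \right)} \left(\frac{O{\left(6 \right)} - 20}{8 + B} + 26\right) = \left(-72 + 8 \cdot 0^{2} + 32 \cdot 0\right) \left(\frac{\left(-9 - 5 \sqrt{6}\right) - 20}{8 + 8} + 26\right) = \left(-72 + 8 \cdot 0 + 0\right) \left(\frac{-29 - 5 \sqrt{6}}{16} + 26\right) = \left(-72 + 0 + 0\right) \left(\left(-29 - 5 \sqrt{6}\right) \frac{1}{16} + 26\right) = - 72 \left(\left(- \frac{29}{16} - \frac{5 \sqrt{6}}{16}\right) + 26\right) = - 72 \left(\frac{387}{16} - \frac{5 \sqrt{6}}{16}\right) = - \frac{3483}{2} + \frac{45 \sqrt{6}}{2}$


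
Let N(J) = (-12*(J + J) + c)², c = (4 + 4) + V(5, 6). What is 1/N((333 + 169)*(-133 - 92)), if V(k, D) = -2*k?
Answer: 1/7348425796804 ≈ 1.3608e-13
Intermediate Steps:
c = -2 (c = (4 + 4) - 2*5 = 8 - 10 = -2)
N(J) = (-2 - 24*J)² (N(J) = (-12*(J + J) - 2)² = (-24*J - 2)² = (-2 - 24*J)²)
1/N((333 + 169)*(-133 - 92)) = 1/(4*(1 + 12*((333 + 169)*(-133 - 92)))²) = 1/(4*(1 + 12*(502*(-225)))²) = 1/(4*(1 + 12*(-112950))²) = 1/(4*(1 - 1355400)²) = 1/(4*(-1355399)²) = 1/(4*1837106449201) = 1/7348425796804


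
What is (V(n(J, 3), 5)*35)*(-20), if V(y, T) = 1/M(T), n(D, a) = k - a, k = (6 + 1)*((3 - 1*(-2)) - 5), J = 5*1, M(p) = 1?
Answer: -700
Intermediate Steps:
J = 5
k = 0 (k = 7*((3 + 2) - 5) = 7*(5 - 5) = 7*0 = 0)
n(D, a) = -a (n(D, a) = 0 - a = -a)
V(y, T) = 1 (V(y, T) = 1/1 = 1)
(V(n(J, 3), 5)*35)*(-20) = (1*35)*(-20) = 35*(-20) = -700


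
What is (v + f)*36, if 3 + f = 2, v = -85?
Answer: -3096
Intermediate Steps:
f = -1 (f = -3 + 2 = -1)
(v + f)*36 = (-85 - 1)*36 = -86*36 = -3096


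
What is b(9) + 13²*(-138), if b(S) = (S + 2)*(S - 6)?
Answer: -23289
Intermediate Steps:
b(S) = (-6 + S)*(2 + S) (b(S) = (2 + S)*(-6 + S) = (-6 + S)*(2 + S))
b(9) + 13²*(-138) = (-12 + 9² - 4*9) + 13²*(-138) = (-12 + 81 - 36) + 169*(-138) = 33 - 23322 = -23289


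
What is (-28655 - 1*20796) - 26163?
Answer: -75614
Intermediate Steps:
(-28655 - 1*20796) - 26163 = (-28655 - 20796) - 26163 = -49451 - 26163 = -75614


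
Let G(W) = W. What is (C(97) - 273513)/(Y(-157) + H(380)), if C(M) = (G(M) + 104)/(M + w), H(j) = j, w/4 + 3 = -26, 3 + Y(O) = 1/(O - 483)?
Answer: -3326046720/4584301 ≈ -725.53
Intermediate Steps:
Y(O) = -3 + 1/(-483 + O) (Y(O) = -3 + 1/(O - 483) = -3 + 1/(-483 + O))
w = -116 (w = -12 + 4*(-26) = -12 - 104 = -116)
C(M) = (104 + M)/(-116 + M) (C(M) = (M + 104)/(M - 116) = (104 + M)/(-116 + M))
(C(97) - 273513)/(Y(-157) + H(380)) = ((104 + 97)/(-116 + 97) - 273513)/((1450 - 3*(-157))/(-483 - 157) + 380) = (201/(-19) - 273513)/((1450 + 471)/(-640) + 380) = (-1/19*201 - 273513)/(-1/640*1921 + 380) = (-201/19 - 273513)/(-1921/640 + 380) = -5196948/(19*241279/640) = -5196948/19*640/241279 = -3326046720/4584301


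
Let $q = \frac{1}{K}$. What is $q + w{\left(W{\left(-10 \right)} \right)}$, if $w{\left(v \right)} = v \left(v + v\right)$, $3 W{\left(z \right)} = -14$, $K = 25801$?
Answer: $\frac{10114001}{232209} \approx 43.556$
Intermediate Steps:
$W{\left(z \right)} = - \frac{14}{3}$ ($W{\left(z \right)} = \frac{1}{3} \left(-14\right) = - \frac{14}{3}$)
$w{\left(v \right)} = 2 v^{2}$ ($w{\left(v \right)} = v 2 v = 2 v^{2}$)
$q = \frac{1}{25801} \approx 3.8758 \cdot 10^{-5}$
$q + w{\left(W{\left(-10 \right)} \right)} = \frac{1}{25801} + 2 \left(- \frac{14}{3}\right)^{2} = \frac{1}{25801} + 2 \cdot \frac{196}{9} = \frac{1}{25801} + \frac{392}{9} = \frac{10114001}{232209}$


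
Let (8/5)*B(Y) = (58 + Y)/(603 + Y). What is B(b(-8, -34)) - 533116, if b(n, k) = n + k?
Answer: -299078066/561 ≈ -5.3312e+5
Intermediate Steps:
b(n, k) = k + n
B(Y) = 5*(58 + Y)/(8*(603 + Y)) (B(Y) = 5*((58 + Y)/(603 + Y))/8 = 5*(58 + Y)/(8*(603 + Y)))
B(b(-8, -34)) - 533116 = 5*(58 + (-34 - 8))/(8*(603 + (-34 - 8))) - 533116 = 5*(58 - 42)/(8*(603 - 42)) - 533116 = (5/8)*16/561 - 533116 = (5/8)*(1/561)*16 - 533116 = 10/561 - 533116 = -299078066/561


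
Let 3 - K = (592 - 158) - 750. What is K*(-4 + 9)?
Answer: 1595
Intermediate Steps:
K = 319 (K = 3 - ((592 - 158) - 750) = 3 - (434 - 750) = 3 - 1*(-316) = 3 + 316 = 319)
K*(-4 + 9) = 319*(-4 + 9) = 319*5 = 1595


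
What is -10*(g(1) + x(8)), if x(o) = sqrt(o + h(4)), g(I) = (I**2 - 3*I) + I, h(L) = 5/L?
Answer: 10 - 5*sqrt(37) ≈ -20.414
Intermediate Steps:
g(I) = I**2 - 2*I
x(o) = sqrt(5/4 + o) (x(o) = sqrt(o + 5/4) = sqrt(5/4 + o))
-10*(g(1) + x(8)) = -10*(1*(-2 + 1) + sqrt(5 + 4*8)/2) = -10*(1*(-1) + sqrt(5 + 32)/2) = -10*(-1 + sqrt(37)/2) = 10 - 5*sqrt(37)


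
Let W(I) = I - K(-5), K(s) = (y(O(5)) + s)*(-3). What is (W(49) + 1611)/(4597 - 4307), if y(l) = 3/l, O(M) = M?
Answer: 4117/725 ≈ 5.6786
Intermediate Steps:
K(s) = -9/5 - 3*s (K(s) = (3/5 + s)*(-3) = (3*(⅕) + s)*(-3) = (⅗ + s)*(-3) = -9/5 - 3*s)
W(I) = -66/5 + I (W(I) = I - (-9/5 - 3*(-5)) = I - (-9/5 + 15) = I - 1*66/5 = I - 66/5 = -66/5 + I)
(W(49) + 1611)/(4597 - 4307) = ((-66/5 + 49) + 1611)/(4597 - 4307) = (179/5 + 1611)/290 = (8234/5)*(1/290) = 4117/725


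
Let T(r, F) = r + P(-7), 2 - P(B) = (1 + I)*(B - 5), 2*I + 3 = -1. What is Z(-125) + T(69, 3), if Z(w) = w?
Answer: -66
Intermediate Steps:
I = -2 (I = -3/2 + (1/2)*(-1) = -3/2 - 1/2 = -2)
P(B) = -3 + B (P(B) = 2 - (1 - 2)*(B - 5) = 2 - (-1)*(-5 + B) = 2 - (5 - B) = 2 + (-5 + B) = -3 + B)
T(r, F) = -10 + r (T(r, F) = r + (-3 - 7) = r - 10 = -10 + r)
Z(-125) + T(69, 3) = -125 + (-10 + 69) = -125 + 59 = -66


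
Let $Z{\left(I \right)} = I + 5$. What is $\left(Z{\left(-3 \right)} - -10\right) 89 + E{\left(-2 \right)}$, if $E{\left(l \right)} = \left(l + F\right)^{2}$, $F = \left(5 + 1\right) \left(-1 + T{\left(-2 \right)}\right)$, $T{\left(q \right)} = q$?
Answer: $1468$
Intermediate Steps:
$Z{\left(I \right)} = 5 + I$
$F = -18$ ($F = \left(5 + 1\right) \left(-1 - 2\right) = 6 \left(-3\right) = -18$)
$E{\left(l \right)} = \left(-18 + l\right)^{2}$ ($E{\left(l \right)} = \left(l - 18\right)^{2} = \left(-18 + l\right)^{2}$)
$\left(Z{\left(-3 \right)} - -10\right) 89 + E{\left(-2 \right)} = \left(\left(5 - 3\right) - -10\right) 89 + \left(-18 - 2\right)^{2} = \left(2 + 10\right) 89 + \left(-20\right)^{2} = 12 \cdot 89 + 400 = 1068 + 400 = 1468$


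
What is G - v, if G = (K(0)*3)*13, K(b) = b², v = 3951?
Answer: -3951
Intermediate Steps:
G = 0 (G = (0²*3)*13 = (0*3)*13 = 0*13 = 0)
G - v = 0 - 1*3951 = 0 - 3951 = -3951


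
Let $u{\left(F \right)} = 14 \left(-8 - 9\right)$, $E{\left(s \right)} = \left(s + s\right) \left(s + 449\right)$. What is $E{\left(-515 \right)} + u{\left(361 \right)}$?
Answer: $67742$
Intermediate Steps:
$E{\left(s \right)} = 2 s \left(449 + s\right)$
$u{\left(F \right)} = -238$ ($u{\left(F \right)} = 14 \left(-17\right) = -238$)
$E{\left(-515 \right)} + u{\left(361 \right)} = 2 \left(-515\right) \left(449 - 515\right) - 238 = 2 \left(-515\right) \left(-66\right) - 238 = 67980 - 238 = 67742$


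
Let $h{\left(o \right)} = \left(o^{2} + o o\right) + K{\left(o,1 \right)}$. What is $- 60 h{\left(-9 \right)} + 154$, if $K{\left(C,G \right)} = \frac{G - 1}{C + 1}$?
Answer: $-9566$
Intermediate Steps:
$K{\left(C,G \right)} = \frac{-1 + G}{1 + C}$
$h{\left(o \right)} = 2 o^{2}$ ($h{\left(o \right)} = \left(o^{2} + o o\right) + \frac{-1 + 1}{1 + o} = \left(o^{2} + o^{2}\right) + \frac{1}{1 + o} 0 = 2 o^{2} + 0 = 2 o^{2}$)
$- 60 h{\left(-9 \right)} + 154 = - 60 \cdot 2 \left(-9\right)^{2} + 154 = - 60 \cdot 2 \cdot 81 + 154 = \left(-60\right) 162 + 154 = -9720 + 154 = -9566$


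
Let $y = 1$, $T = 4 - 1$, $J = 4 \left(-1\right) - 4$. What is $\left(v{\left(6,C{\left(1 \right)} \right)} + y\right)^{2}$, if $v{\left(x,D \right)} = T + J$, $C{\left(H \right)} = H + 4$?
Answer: $16$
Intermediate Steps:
$J = -8$ ($J = -4 - 4 = -8$)
$T = 3$
$C{\left(H \right)} = 4 + H$
$v{\left(x,D \right)} = -5$ ($v{\left(x,D \right)} = 3 - 8 = -5$)
$\left(v{\left(6,C{\left(1 \right)} \right)} + y\right)^{2} = \left(-5 + 1\right)^{2} = \left(-4\right)^{2} = 16$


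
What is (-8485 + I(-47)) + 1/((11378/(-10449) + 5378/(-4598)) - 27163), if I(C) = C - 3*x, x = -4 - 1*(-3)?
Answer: -5565775177157835/652570659296 ≈ -8529.0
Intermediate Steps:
x = -1 (x = -4 + 3 = -1)
I(C) = 3 + C (I(C) = C - 3*(-1) = C + 3 = 3 + C)
(-8485 + I(-47)) + 1/((11378/(-10449) + 5378/(-4598)) - 27163) = (-8485 + (3 - 47)) + 1/((11378/(-10449) + 5378/(-4598)) - 27163) = (-8485 - 44) + 1/((11378*(-1/10449) + 5378*(-1/4598)) - 27163) = -8529 + 1/((-11378/10449 - 2689/2299) - 27163) = -8529 + 1/(-54255383/24022251 - 27163) = -8529 + 1/(-652570659296/24022251) = -8529 - 24022251/652570659296 = -5565775177157835/652570659296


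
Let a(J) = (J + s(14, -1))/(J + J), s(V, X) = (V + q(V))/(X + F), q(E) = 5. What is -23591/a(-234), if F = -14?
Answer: -165608820/3529 ≈ -46928.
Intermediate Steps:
s(V, X) = (5 + V)/(-14 + X) (s(V, X) = (V + 5)/(X - 14) = (5 + V)/(-14 + X))
a(J) = (-19/15 + J)/(2*J) (a(J) = (J + (5 + 14)/(-14 - 1))/(J + J) = (J + 19/(-15))/((2*J)) = (J - 1/15*19)*(1/(2*J)) = (J - 19/15)*(1/(2*J)) = (-19/15 + J)*(1/(2*J)) = (-19/15 + J)/(2*J))
-23591/a(-234) = -23591*(-7020/(-19 + 15*(-234))) = -23591*(-7020/(-19 - 3510)) = -23591/((1/30)*(-1/234)*(-3529)) = -23591/3529/7020 = -23591*7020/3529 = -165608820/3529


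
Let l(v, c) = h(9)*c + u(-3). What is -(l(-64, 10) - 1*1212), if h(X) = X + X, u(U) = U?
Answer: 1035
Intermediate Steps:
h(X) = 2*X
l(v, c) = -3 + 18*c (l(v, c) = (2*9)*c - 3 = 18*c - 3 = -3 + 18*c)
-(l(-64, 10) - 1*1212) = -((-3 + 18*10) - 1*1212) = -((-3 + 180) - 1212) = -(177 - 1212) = -1*(-1035) = 1035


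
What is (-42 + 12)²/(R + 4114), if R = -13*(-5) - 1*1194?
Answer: 60/199 ≈ 0.30151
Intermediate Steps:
R = -1129 (R = 65 - 1194 = -1129)
(-42 + 12)²/(R + 4114) = (-42 + 12)²/(-1129 + 4114) = (-30)²/2985 = 900*(1/2985) = 60/199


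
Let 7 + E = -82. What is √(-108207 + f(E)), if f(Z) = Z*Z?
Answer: I*√100286 ≈ 316.68*I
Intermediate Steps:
E = -89 (E = -7 - 82 = -89)
f(Z) = Z²
√(-108207 + f(E)) = √(-108207 + (-89)²) = √(-108207 + 7921) = √(-100286) = I*√100286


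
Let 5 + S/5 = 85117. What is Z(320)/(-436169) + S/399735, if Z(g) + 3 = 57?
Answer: 37118898790/34870403043 ≈ 1.0645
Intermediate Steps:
S = 425560 (S = -25 + 5*85117 = -25 + 425585 = 425560)
Z(g) = 54 (Z(g) = -3 + 57 = 54)
Z(320)/(-436169) + S/399735 = 54/(-436169) + 425560/399735 = 54*(-1/436169) + 425560*(1/399735) = -54/436169 + 85112/79947 = 37118898790/34870403043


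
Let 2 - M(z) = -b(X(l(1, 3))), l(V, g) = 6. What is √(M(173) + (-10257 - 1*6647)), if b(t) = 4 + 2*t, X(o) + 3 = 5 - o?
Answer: I*√16906 ≈ 130.02*I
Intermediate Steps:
X(o) = 2 - o (X(o) = -3 + (5 - o) = 2 - o)
M(z) = -2 (M(z) = 2 - (-1)*(4 + 2*(2 - 1*6)) = 2 - (-1)*(4 + 2*(2 - 6)) = 2 - (-1)*(4 + 2*(-4)) = 2 - (-1)*(4 - 8) = 2 - (-1)*(-4) = 2 - 1*4 = 2 - 4 = -2)
√(M(173) + (-10257 - 1*6647)) = √(-2 + (-10257 - 1*6647)) = √(-2 + (-10257 - 6647)) = √(-2 - 16904) = √(-16906) = I*√16906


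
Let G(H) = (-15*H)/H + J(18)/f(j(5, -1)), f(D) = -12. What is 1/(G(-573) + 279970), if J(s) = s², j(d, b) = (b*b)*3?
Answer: 1/279928 ≈ 3.5723e-6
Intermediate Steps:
j(d, b) = 3*b² (j(d, b) = b²*3 = 3*b²)
G(H) = -42 (G(H) = (-15*H)/H + 18²/(-12) = -15 + 324*(-1/12) = -15 - 27 = -42)
1/(G(-573) + 279970) = 1/(-42 + 279970) = 1/279928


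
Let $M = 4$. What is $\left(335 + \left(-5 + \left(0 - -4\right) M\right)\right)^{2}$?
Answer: $119716$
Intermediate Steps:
$\left(335 + \left(-5 + \left(0 - -4\right) M\right)\right)^{2} = \left(335 - \left(5 - \left(0 - -4\right) 4\right)\right)^{2} = \left(335 - \left(5 - \left(0 + 4\right) 4\right)\right)^{2} = \left(335 + \left(-5 + 4 \cdot 4\right)\right)^{2} = \left(335 + \left(-5 + 16\right)\right)^{2} = \left(335 + 11\right)^{2} = 346^{2} = 119716$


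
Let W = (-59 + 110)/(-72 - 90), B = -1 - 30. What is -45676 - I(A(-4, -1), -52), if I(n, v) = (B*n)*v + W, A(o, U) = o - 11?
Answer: -1160767/54 ≈ -21496.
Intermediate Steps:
B = -31
A(o, U) = -11 + o
W = -17/54 (W = 51/(-162) = 51*(-1/162) = -17/54 ≈ -0.31481)
I(n, v) = -17/54 - 31*n*v (I(n, v) = (-31*n)*v - 17/54 = -31*n*v - 17/54 = -17/54 - 31*n*v)
-45676 - I(A(-4, -1), -52) = -45676 - (-17/54 - 31*(-11 - 4)*(-52)) = -45676 - (-17/54 - 31*(-15)*(-52)) = -45676 - (-17/54 - 24180) = -45676 - 1*(-1305737/54) = -45676 + 1305737/54 = -1160767/54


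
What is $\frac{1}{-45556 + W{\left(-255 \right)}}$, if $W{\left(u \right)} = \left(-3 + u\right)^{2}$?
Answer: $\frac{1}{21008} \approx 4.7601 \cdot 10^{-5}$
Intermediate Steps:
$\frac{1}{-45556 + W{\left(-255 \right)}} = \frac{1}{-45556 + \left(-3 - 255\right)^{2}} = \frac{1}{-45556 + \left(-258\right)^{2}} = \frac{1}{-45556 + 66564} = \frac{1}{21008}$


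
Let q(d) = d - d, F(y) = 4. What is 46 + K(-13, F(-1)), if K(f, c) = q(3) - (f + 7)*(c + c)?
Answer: 94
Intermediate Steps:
q(d) = 0
K(f, c) = -2*c*(7 + f) (K(f, c) = 0 - (f + 7)*(c + c) = 0 - (7 + f)*2*c = 0 - 2*c*(7 + f) = -2*c*(7 + f))
46 + K(-13, F(-1)) = 46 + 2*4*(-7 - 1*(-13)) = 46 + 2*4*(-7 + 13) = 46 + 2*4*6 = 46 + 48 = 94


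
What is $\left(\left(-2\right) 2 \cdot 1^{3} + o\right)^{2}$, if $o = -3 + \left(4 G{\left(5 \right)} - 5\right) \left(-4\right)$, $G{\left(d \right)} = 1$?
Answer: $9$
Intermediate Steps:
$o = 1$ ($o = -3 + \left(4 \cdot 1 - 5\right) \left(-4\right) = -3 + \left(4 - 5\right) \left(-4\right) = -3 - -4 = -3 + 4 = 1$)
$\left(\left(-2\right) 2 \cdot 1^{3} + o\right)^{2} = \left(\left(-2\right) 2 \cdot 1^{3} + 1\right)^{2} = \left(\left(-4\right) 1 + 1\right)^{2} = \left(-4 + 1\right)^{2} = \left(-3\right)^{2} = 9$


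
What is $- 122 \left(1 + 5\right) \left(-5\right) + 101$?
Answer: $3761$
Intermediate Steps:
$- 122 \left(1 + 5\right) \left(-5\right) + 101 = - 122 \cdot 6 \left(-5\right) + 101 = \left(-122\right) \left(-30\right) + 101 = 3660 + 101 = 3761$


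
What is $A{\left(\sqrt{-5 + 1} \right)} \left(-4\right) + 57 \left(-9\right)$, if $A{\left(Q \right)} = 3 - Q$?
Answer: $-525 + 8 i \approx -525.0 + 8.0 i$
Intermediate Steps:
$A{\left(\sqrt{-5 + 1} \right)} \left(-4\right) + 57 \left(-9\right) = \left(3 - \sqrt{-5 + 1}\right) \left(-4\right) + 57 \left(-9\right) = \left(3 - \sqrt{-4}\right) \left(-4\right) - 513 = \left(3 - 2 i\right) \left(-4\right) - 513 = \left(-12 + 8 i\right) - 513 = -525 + 8 i$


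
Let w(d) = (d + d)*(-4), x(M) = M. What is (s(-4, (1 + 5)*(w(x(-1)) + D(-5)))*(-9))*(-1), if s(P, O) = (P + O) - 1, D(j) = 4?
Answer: 603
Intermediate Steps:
w(d) = -8*d (w(d) = (2*d)*(-4) = -8*d)
s(P, O) = -1 + O + P (s(P, O) = (O + P) - 1 = -1 + O + P)
(s(-4, (1 + 5)*(w(x(-1)) + D(-5)))*(-9))*(-1) = ((-1 + (1 + 5)*(-8*(-1) + 4) - 4)*(-9))*(-1) = ((-1 + 6*(8 + 4) - 4)*(-9))*(-1) = ((-1 + 6*12 - 4)*(-9))*(-1) = ((-1 + 72 - 4)*(-9))*(-1) = (67*(-9))*(-1) = -603*(-1) = 603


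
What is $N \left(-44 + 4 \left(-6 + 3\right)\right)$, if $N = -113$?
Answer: $6328$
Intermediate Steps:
$N \left(-44 + 4 \left(-6 + 3\right)\right) = - 113 \left(-44 + 4 \left(-6 + 3\right)\right) = - 113 \left(-44 + 4 \left(-3\right)\right) = - 113 \left(-44 - 12\right) = \left(-113\right) \left(-56\right) = 6328$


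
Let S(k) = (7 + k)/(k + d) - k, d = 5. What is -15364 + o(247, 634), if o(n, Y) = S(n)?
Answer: -1966859/126 ≈ -15610.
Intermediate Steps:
S(k) = -k + (7 + k)/(5 + k) (S(k) = (7 + k)/(k + 5) - k = (7 + k)/(5 + k) - k = -k + (7 + k)/(5 + k))
o(n, Y) = (7 - n² - 4*n)/(5 + n)
-15364 + o(247, 634) = -15364 + (7 - 1*247² - 4*247)/(5 + 247) = -15364 + (7 - 1*61009 - 988)/252 = -15364 + (7 - 61009 - 988)/252 = -15364 + (1/252)*(-61990) = -15364 - 30995/126 = -1966859/126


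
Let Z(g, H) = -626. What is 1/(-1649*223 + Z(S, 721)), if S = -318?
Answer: -1/368353 ≈ -2.7148e-6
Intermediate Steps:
1/(-1649*223 + Z(S, 721)) = 1/(-1649*223 - 626) = 1/(-367727 - 626) = 1/(-368353) = -1/368353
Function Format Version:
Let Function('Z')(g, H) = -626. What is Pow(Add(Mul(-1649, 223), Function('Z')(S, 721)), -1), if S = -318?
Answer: Rational(-1, 368353) ≈ -2.7148e-6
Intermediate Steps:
Pow(Add(Mul(-1649, 223), Function('Z')(S, 721)), -1) = Pow(Add(Mul(-1649, 223), -626), -1) = Pow(Add(-367727, -626), -1) = Pow(-368353, -1) = Rational(-1, 368353)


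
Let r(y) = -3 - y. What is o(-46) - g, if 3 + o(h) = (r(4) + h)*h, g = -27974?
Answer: 30409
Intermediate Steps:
o(h) = -3 + h*(-7 + h) (o(h) = -3 + ((-3 - 1*4) + h)*h = -3 + ((-3 - 4) + h)*h = -3 + (-7 + h)*h = -3 + h*(-7 + h))
o(-46) - g = (-3 + (-46)**2 - 7*(-46)) - 1*(-27974) = (-3 + 2116 + 322) + 27974 = 2435 + 27974 = 30409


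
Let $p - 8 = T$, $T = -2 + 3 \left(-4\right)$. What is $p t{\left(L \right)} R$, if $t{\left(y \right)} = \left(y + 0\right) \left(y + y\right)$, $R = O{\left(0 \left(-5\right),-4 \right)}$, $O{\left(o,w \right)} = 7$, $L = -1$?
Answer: $-84$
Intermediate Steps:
$R = 7$
$T = -14$ ($T = -2 - 12 = -14$)
$p = -6$ ($p = 8 - 14 = -6$)
$t{\left(y \right)} = 2 y^{2}$ ($t{\left(y \right)} = y 2 y = 2 y^{2}$)
$p t{\left(L \right)} R = - 6 \cdot 2 \left(-1\right)^{2} \cdot 7 = - 6 \cdot 2 \cdot 1 \cdot 7 = \left(-6\right) 2 \cdot 7 = \left(-12\right) 7 = -84$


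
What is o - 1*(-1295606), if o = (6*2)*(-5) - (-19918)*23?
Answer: 1753660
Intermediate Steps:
o = 458054 (o = 12*(-5) - 866*(-529) = -60 + 458114 = 458054)
o - 1*(-1295606) = 458054 - 1*(-1295606) = 458054 + 1295606 = 1753660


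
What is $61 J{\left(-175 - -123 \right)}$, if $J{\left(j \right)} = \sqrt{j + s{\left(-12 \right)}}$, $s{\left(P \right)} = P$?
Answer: $488 i \approx 488.0 i$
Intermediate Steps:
$J{\left(j \right)} = \sqrt{-12 + j}$ ($J{\left(j \right)} = \sqrt{j - 12} = \sqrt{-12 + j}$)
$61 J{\left(-175 - -123 \right)} = 61 \sqrt{-12 - 52} = 61 \sqrt{-64} = 61 \cdot 8 i = 488 i$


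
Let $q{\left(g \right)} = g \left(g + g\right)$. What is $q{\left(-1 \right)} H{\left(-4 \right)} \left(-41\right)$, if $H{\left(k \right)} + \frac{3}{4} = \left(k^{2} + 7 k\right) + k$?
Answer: $\frac{2747}{2} \approx 1373.5$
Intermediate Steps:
$q{\left(g \right)} = 2 g^{2}$ ($q{\left(g \right)} = g 2 g = 2 g^{2}$)
$H{\left(k \right)} = - \frac{3}{4} + k^{2} + 8 k$ ($H{\left(k \right)} = - \frac{3}{4} + \left(\left(k^{2} + 7 k\right) + k\right) = - \frac{3}{4} + \left(k^{2} + 8 k\right) = - \frac{3}{4} + k^{2} + 8 k$)
$q{\left(-1 \right)} H{\left(-4 \right)} \left(-41\right) = 2 \left(-1\right)^{2} \left(- \frac{3}{4} + \left(-4\right)^{2} + 8 \left(-4\right)\right) \left(-41\right) = 2 \cdot 1 \left(- \frac{3}{4} + 16 - 32\right) \left(-41\right) = 2 \left(- \frac{67}{4}\right) \left(-41\right) = \left(- \frac{67}{2}\right) \left(-41\right) = \frac{2747}{2}$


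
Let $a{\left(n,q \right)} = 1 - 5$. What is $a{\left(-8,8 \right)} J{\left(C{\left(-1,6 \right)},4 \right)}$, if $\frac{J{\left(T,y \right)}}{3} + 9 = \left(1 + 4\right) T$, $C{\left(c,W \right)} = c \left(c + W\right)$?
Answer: $408$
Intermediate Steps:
$C{\left(c,W \right)} = c \left(W + c\right)$
$a{\left(n,q \right)} = -4$
$J{\left(T,y \right)} = -27 + 15 T$ ($J{\left(T,y \right)} = -27 + 3 \left(1 + 4\right) T = -27 + 3 \cdot 5 T = -27 + 15 T$)
$a{\left(-8,8 \right)} J{\left(C{\left(-1,6 \right)},4 \right)} = - 4 \left(-27 + 15 \left(- (6 - 1)\right)\right) = - 4 \left(-27 + 15 \left(\left(-1\right) 5\right)\right) = - 4 \left(-27 + 15 \left(-5\right)\right) = - 4 \left(-27 - 75\right) = \left(-4\right) \left(-102\right) = 408$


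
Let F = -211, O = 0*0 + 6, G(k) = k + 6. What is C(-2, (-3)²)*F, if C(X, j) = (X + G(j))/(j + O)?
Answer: -2743/15 ≈ -182.87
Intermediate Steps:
G(k) = 6 + k
O = 6 (O = 0 + 6 = 6)
C(X, j) = (6 + X + j)/(6 + j) (C(X, j) = (X + (6 + j))/(j + 6) = (6 + X + j)/(6 + j))
C(-2, (-3)²)*F = ((6 - 2 + (-3)²)/(6 + (-3)²))*(-211) = ((6 - 2 + 9)/(6 + 9))*(-211) = (13/15)*(-211) = -2743/15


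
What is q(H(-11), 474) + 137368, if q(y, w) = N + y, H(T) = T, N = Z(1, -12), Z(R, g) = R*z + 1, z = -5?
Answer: 137353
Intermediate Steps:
Z(R, g) = 1 - 5*R (Z(R, g) = R*(-5) + 1 = -5*R + 1 = 1 - 5*R)
N = -4 (N = 1 - 5*1 = 1 - 5 = -4)
q(y, w) = -4 + y
q(H(-11), 474) + 137368 = (-4 - 11) + 137368 = -15 + 137368 = 137353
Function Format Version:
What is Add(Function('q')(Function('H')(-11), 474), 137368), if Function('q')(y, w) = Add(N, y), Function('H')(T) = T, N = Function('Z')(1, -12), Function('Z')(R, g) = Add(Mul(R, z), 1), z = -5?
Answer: 137353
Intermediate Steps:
Function('Z')(R, g) = Add(1, Mul(-5, R)) (Function('Z')(R, g) = Add(Mul(R, -5), 1) = Add(Mul(-5, R), 1) = Add(1, Mul(-5, R)))
N = -4 (N = Add(1, Mul(-5, 1)) = Add(1, -5) = -4)
Function('q')(y, w) = Add(-4, y)
Add(Function('q')(Function('H')(-11), 474), 137368) = Add(Add(-4, -11), 137368) = Add(-15, 137368) = 137353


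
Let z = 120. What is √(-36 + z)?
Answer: 2*√21 ≈ 9.1651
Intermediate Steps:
√(-36 + z) = √(-36 + 120) = √84 = 2*√21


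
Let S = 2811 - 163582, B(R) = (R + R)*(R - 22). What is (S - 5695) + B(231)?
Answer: -69908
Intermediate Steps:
B(R) = 2*R*(-22 + R) (B(R) = (2*R)*(-22 + R) = 2*R*(-22 + R))
S = -160771
(S - 5695) + B(231) = (-160771 - 5695) + 2*231*(-22 + 231) = -166466 + 2*231*209 = -166466 + 96558 = -69908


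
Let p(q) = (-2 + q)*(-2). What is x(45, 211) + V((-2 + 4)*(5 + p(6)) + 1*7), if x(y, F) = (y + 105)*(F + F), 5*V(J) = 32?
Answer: 316532/5 ≈ 63306.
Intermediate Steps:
p(q) = 4 - 2*q
V(J) = 32/5 (V(J) = (⅕)*32 = 32/5)
x(y, F) = 2*F*(105 + y) (x(y, F) = (105 + y)*(2*F) = 2*F*(105 + y))
x(45, 211) + V((-2 + 4)*(5 + p(6)) + 1*7) = 2*211*(105 + 45) + 32/5 = 2*211*150 + 32/5 = 63300 + 32/5 = 316532/5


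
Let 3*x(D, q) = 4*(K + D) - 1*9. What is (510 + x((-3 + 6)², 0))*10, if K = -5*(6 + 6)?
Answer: 4390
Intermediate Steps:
K = -60 (K = -5*12 = -60)
x(D, q) = -83 + 4*D/3 (x(D, q) = (4*(-60 + D) - 1*9)/3 = ((-240 + 4*D) - 9)/3 = (-249 + 4*D)/3 = -83 + 4*D/3)
(510 + x((-3 + 6)², 0))*10 = (510 + (-83 + 4*(-3 + 6)²/3))*10 = (510 + (-83 + (4/3)*3²))*10 = (510 + (-83 + (4/3)*9))*10 = (510 + (-83 + 12))*10 = (510 - 71)*10 = 439*10 = 4390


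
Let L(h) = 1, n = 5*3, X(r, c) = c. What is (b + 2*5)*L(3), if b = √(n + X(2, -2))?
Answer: 10 + √13 ≈ 13.606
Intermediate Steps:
n = 15
b = √13 (b = √(15 - 2) = √13 ≈ 3.6056)
(b + 2*5)*L(3) = (√13 + 2*5)*1 = (√13 + 10)*1 = (10 + √13)*1 = 10 + √13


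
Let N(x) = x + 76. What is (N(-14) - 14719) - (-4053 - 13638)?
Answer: 3034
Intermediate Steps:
N(x) = 76 + x
(N(-14) - 14719) - (-4053 - 13638) = ((76 - 14) - 14719) - (-4053 - 13638) = (62 - 14719) - 1*(-17691) = -14657 + 17691 = 3034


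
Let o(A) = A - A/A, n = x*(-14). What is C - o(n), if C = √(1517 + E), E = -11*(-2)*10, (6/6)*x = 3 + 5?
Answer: 113 + 3*√193 ≈ 154.68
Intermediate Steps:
x = 8 (x = 3 + 5 = 8)
E = 220 (E = 22*10 = 220)
n = -112 (n = 8*(-14) = -112)
o(A) = -1 + A (o(A) = A - 1*1 = A - 1 = -1 + A)
C = 3*√193 (C = √(1517 + 220) = √1737 = 3*√193 ≈ 41.677)
C - o(n) = 3*√193 - (-1 - 112) = 3*√193 - 1*(-113) = 3*√193 + 113 = 113 + 3*√193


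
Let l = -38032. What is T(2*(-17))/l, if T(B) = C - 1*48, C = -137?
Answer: 185/38032 ≈ 0.0048643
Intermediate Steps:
T(B) = -185 (T(B) = -137 - 1*48 = -137 - 48 = -185)
T(2*(-17))/l = -185/(-38032) = -185*(-1/38032) = 185/38032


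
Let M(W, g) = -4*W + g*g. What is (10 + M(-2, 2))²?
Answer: 484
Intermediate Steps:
M(W, g) = g² - 4*W (M(W, g) = -4*W + g² = g² - 4*W)
(10 + M(-2, 2))² = (10 + (2² - 4*(-2)))² = (10 + (4 + 8))² = (10 + 12)² = 22² = 484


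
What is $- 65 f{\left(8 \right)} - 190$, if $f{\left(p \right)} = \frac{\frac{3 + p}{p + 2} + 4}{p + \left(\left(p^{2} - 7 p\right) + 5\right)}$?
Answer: $- \frac{2881}{14} \approx -205.79$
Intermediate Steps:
$f{\left(p \right)} = \frac{4 + \frac{3 + p}{2 + p}}{5 + p^{2} - 6 p}$ ($f{\left(p \right)} = \frac{\frac{3 + p}{2 + p} + 4}{p + \left(5 + p^{2} - 7 p\right)} = \frac{\frac{3 + p}{2 + p} + 4}{5 + p^{2} - 6 p} = \frac{4 + \frac{3 + p}{2 + p}}{5 + p^{2} - 6 p}$)
$- 65 f{\left(8 \right)} - 190 = - 65 \frac{11 + 5 \cdot 8}{10 + 8^{3} - 56 - 4 \cdot 8^{2}} - 190 = - 65 \frac{11 + 40}{10 + 512 - 56 - 256} - 190 = - 65 \frac{1}{10 + 512 - 56 - 256} \cdot 51 - 190 = - 65 \cdot \frac{1}{210} \cdot 51 - 190 = \left(-65\right) \frac{17}{70} - 190 = - \frac{221}{14} - 190 = - \frac{2881}{14}$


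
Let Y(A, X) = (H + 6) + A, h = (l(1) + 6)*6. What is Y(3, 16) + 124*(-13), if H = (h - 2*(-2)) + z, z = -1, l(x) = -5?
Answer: -1594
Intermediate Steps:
h = 6 (h = (-5 + 6)*6 = 1*6 = 6)
H = 9 (H = (6 - 2*(-2)) - 1 = (6 + 4) - 1 = 10 - 1 = 9)
Y(A, X) = 15 + A (Y(A, X) = (9 + 6) + A = 15 + A)
Y(3, 16) + 124*(-13) = (15 + 3) + 124*(-13) = 18 - 1612 = -1594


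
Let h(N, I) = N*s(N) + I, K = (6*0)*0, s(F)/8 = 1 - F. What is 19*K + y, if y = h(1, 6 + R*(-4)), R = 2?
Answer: -2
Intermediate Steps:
s(F) = 8 - 8*F (s(F) = 8*(1 - F) = 8 - 8*F)
K = 0 (K = 0*0 = 0)
h(N, I) = I + N*(8 - 8*N) (h(N, I) = N*(8 - 8*N) + I = I + N*(8 - 8*N))
y = -2 (y = (6 + 2*(-4)) - 8*1*(-1 + 1) = (6 - 8) - 8*1*0 = -2 + 0 = -2)
19*K + y = 19*0 - 2 = 0 - 2 = -2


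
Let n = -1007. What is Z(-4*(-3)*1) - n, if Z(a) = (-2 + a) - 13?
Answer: 1004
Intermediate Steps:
Z(a) = -15 + a
Z(-4*(-3)*1) - n = (-15 - 4*(-3)*1) - 1*(-1007) = (-15 + 12*1) + 1007 = (-15 + 12) + 1007 = -3 + 1007 = 1004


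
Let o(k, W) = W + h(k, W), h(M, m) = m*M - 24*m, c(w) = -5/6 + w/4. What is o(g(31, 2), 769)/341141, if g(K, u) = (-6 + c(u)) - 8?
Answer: -86128/1023423 ≈ -0.084157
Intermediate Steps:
c(w) = -⅚ + w/4 (c(w) = -5*⅙ + w*(¼) = -⅚ + w/4)
h(M, m) = -24*m + M*m (h(M, m) = M*m - 24*m = -24*m + M*m)
g(K, u) = -89/6 + u/4 (g(K, u) = (-6 + (-⅚ + u/4)) - 8 = (-41/6 + u/4) - 8 = -89/6 + u/4)
o(k, W) = W + W*(-24 + k)
o(g(31, 2), 769)/341141 = (769*(-23 + (-89/6 + (¼)*2)))/341141 = (769*(-23 + (-89/6 + ½)))*(1/341141) = (769*(-23 - 43/3))*(1/341141) = (769*(-112/3))*(1/341141) = -86128/3*1/341141 = -86128/1023423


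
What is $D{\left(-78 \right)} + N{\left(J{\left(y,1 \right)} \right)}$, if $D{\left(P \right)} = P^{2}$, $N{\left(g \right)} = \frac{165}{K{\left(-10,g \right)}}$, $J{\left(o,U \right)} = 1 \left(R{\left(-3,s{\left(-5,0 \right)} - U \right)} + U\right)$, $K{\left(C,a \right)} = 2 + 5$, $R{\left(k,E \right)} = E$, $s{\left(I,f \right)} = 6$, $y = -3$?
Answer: $\frac{42753}{7} \approx 6107.6$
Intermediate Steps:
$K{\left(C,a \right)} = 7$
$J{\left(o,U \right)} = 6$ ($J{\left(o,U \right)} = 1 \left(\left(6 - U\right) + U\right) = 1 \cdot 6 = 6$)
$N{\left(g \right)} = \frac{165}{7}$
$D{\left(-78 \right)} + N{\left(J{\left(y,1 \right)} \right)} = \left(-78\right)^{2} + \frac{165}{7} = 6084 + \frac{165}{7} = \frac{42753}{7}$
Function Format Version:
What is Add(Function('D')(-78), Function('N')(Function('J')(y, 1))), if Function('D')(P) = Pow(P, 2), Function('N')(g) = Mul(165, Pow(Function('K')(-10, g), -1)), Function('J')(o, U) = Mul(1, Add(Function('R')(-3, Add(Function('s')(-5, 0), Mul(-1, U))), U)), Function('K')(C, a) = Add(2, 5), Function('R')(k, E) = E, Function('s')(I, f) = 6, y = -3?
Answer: Rational(42753, 7) ≈ 6107.6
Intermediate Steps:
Function('K')(C, a) = 7
Function('J')(o, U) = 6 (Function('J')(o, U) = Mul(1, Add(Add(6, Mul(-1, U)), U)) = Mul(1, 6) = 6)
Function('N')(g) = Rational(165, 7) (Function('N')(g) = Mul(165, Pow(7, -1)) = Mul(165, Rational(1, 7)) = Rational(165, 7))
Add(Function('D')(-78), Function('N')(Function('J')(y, 1))) = Add(Pow(-78, 2), Rational(165, 7)) = Add(6084, Rational(165, 7)) = Rational(42753, 7)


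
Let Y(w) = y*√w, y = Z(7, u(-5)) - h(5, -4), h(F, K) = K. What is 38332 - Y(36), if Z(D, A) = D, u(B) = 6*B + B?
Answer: 38266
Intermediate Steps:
u(B) = 7*B
y = 11 (y = 7 - 1*(-4) = 7 + 4 = 11)
Y(w) = 11*√w
38332 - Y(36) = 38332 - 11*√36 = 38332 - 11*6 = 38332 - 1*66 = 38332 - 66 = 38266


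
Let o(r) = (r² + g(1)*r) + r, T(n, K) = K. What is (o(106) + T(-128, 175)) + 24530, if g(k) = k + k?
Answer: 36259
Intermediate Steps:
g(k) = 2*k
o(r) = r² + 3*r (o(r) = (r² + (2*1)*r) + r = (r² + 2*r) + r = r² + 3*r)
(o(106) + T(-128, 175)) + 24530 = (106*(3 + 106) + 175) + 24530 = (106*109 + 175) + 24530 = (11554 + 175) + 24530 = 11729 + 24530 = 36259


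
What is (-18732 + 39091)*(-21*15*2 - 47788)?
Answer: -985742062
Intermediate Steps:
(-18732 + 39091)*(-21*15*2 - 47788) = 20359*(-315*2 - 47788) = 20359*(-630 - 47788) = 20359*(-48418) = -985742062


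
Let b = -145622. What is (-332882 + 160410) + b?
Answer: -318094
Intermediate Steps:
(-332882 + 160410) + b = (-332882 + 160410) - 145622 = -172472 - 145622 = -318094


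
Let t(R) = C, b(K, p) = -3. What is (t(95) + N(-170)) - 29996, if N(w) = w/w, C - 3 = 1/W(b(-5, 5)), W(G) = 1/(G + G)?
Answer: -29998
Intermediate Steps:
W(G) = 1/(2*G)
C = -3 (C = 3 + 1/((½)/(-3)) = 3 + 1/((½)*(-⅓)) = 3 + 1/(-⅙) = 3 - 6 = -3)
N(w) = 1
t(R) = -3
(t(95) + N(-170)) - 29996 = (-3 + 1) - 29996 = -2 - 29996 = -29998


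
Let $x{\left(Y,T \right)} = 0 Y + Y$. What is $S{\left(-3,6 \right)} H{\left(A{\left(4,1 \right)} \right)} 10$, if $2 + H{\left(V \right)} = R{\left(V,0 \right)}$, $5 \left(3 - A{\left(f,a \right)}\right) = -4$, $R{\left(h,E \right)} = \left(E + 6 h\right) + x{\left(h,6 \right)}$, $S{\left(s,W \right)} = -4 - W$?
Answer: $-2460$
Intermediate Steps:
$x{\left(Y,T \right)} = Y$ ($x{\left(Y,T \right)} = 0 + Y = Y$)
$R{\left(h,E \right)} = E + 7 h$ ($R{\left(h,E \right)} = \left(E + 6 h\right) + h = E + 7 h$)
$A{\left(f,a \right)} = \frac{19}{5}$ ($A{\left(f,a \right)} = 3 - - \frac{4}{5} = 3 + \frac{4}{5} = \frac{19}{5}$)
$H{\left(V \right)} = -2 + 7 V$ ($H{\left(V \right)} = -2 + \left(0 + 7 V\right) = -2 + 7 V$)
$S{\left(-3,6 \right)} H{\left(A{\left(4,1 \right)} \right)} 10 = \left(-4 - 6\right) \left(-2 + 7 \cdot \frac{19}{5}\right) 10 = \left(-4 - 6\right) \left(-2 + \frac{133}{5}\right) 10 = \left(-10\right) \frac{123}{5} \cdot 10 = \left(-246\right) 10 = -2460$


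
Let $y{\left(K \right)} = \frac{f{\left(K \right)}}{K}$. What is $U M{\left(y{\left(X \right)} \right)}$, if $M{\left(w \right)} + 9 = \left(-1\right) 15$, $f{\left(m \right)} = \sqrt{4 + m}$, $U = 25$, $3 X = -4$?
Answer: $-600$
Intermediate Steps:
$X = - \frac{4}{3}$ ($X = \frac{1}{3} \left(-4\right) = - \frac{4}{3} \approx -1.3333$)
$y{\left(K \right)} = \frac{\sqrt{4 + K}}{K}$
$M{\left(w \right)} = -24$ ($M{\left(w \right)} = -9 - 15 = -24$)
$U M{\left(y{\left(X \right)} \right)} = 25 \left(-24\right) = -600$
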